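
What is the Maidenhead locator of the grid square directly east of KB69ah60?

Longitude extended square 6; +1 → 7.
The latitude characters are unchanged.

KB69ah70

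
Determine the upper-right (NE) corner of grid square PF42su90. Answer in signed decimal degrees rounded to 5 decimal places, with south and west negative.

Field P=15, F=5: +15·20° lon, +5·10° lat → SW at lon 120°, lat -40°.
Square 4, 2: +4·2° lon, +2·1° lat → SW at lon 128°, lat -38°.
Subsquare s=18, u=20: +18·0.0833333° lon, +20·0.0416667° lat → SW at lon 129.5°, lat -37.1667°.
Extended square 9, 0: +9·0.00833333° lon, +0·0.00416667° lat → SW at lon 129.575°, lat -37.1667°.
Cell spans 0.00833333° lon × 0.00416667° lat. NE corner is SW corner plus one full cell.
latitude -37.16250, longitude 129.58333.

-37.16250, 129.58333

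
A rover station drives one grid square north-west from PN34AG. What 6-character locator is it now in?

PN24xh

Longitude subsquare a = 0; −1 → -1, wraps to 23 = x, carry into square.
Longitude square 3; −1 → 2.
Latitude subsquare g = 6; +1 → 7 = h.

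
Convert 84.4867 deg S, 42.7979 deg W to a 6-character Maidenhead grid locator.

GA85om

Shift to the Maidenhead origin (180°W, 90°S): lon 137.2021, lat 5.5133.
Field (20°×10°, letters A–R): lon ⌊137.2021/20⌋ = 6 → G; lat ⌊5.5133/10⌋ = 0 → A.
Square (2°×1°, digits 0–9): lon ⌊17.2021/2⌋ = 8; lat ⌊5.5133/1⌋ = 5.
Subsquare (5′×2.5′, letters a–x): lon ⌊1.2021/0.0833333⌋ = 14 → o; lat ⌊0.5133/0.0416667⌋ = 12 → m.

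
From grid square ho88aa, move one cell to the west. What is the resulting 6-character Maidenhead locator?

HO78xa

Longitude subsquare a = 0; −1 → -1, wraps to 23 = x, carry into square.
Longitude square 8; −1 → 7.
The latitude characters are unchanged.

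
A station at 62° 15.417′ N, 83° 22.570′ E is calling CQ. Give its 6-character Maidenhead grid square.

NP12qg

Offset from 180°W / 90°S: lon 263.3762°, lat 152.2570°.
Field: 263.3762/20 → 13 → N, 152.2570/10 → 15 → P; chars NP.
Square: 3.3762/2 → 1, 2.2570/1 → 2; chars 12.
Subsquare: 1.3762/0.0833333 → 16 → q, 0.2570/0.0416667 → 6 → g; chars qg.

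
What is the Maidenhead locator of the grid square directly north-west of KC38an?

Longitude subsquare a = 0; −1 → -1, wraps to 23 = x, carry into square.
Longitude square 3; −1 → 2.
Latitude subsquare n = 13; +1 → 14 = o.

KC28xo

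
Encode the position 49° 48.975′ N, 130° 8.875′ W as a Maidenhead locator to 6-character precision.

CN49wt

Add 180° to longitude and 90° to latitude: 49.8521, 139.8162.
Field: lon ⌊49.8521/20⌋ = 2 → C; lat ⌊139.8162/10⌋ = 13 → N.
Square: lon ⌊9.8521/2⌋ = 4; lat ⌊9.8162/1⌋ = 9.
Subsquare: lon ⌊1.8521/0.0833333⌋ = 22 → w; lat ⌊0.8162/0.0416667⌋ = 19 → t.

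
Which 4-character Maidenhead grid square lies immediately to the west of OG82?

OG72

Longitude square 8; −1 → 7.
The latitude characters are unchanged.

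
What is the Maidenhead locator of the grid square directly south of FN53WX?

FN53ww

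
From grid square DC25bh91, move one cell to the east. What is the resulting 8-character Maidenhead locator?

Longitude extended square 9; +1 → 10, wraps to 0, carry into subsquare.
Longitude subsquare b = 1; +1 → 2 = c.
The latitude characters are unchanged.

DC25ch01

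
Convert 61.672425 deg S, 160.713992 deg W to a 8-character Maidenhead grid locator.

AC98ph48

Offset from 180°W / 90°S: lon 19.28601°, lat 28.32758°.
Field: lon ⌊19.28601/20⌋ = 0 → A; lat ⌊28.32758/10⌋ = 2 → C.
Square: lon ⌊19.28601/2⌋ = 9; lat ⌊8.32758/1⌋ = 8.
Subsquare: lon ⌊1.28601/0.0833333⌋ = 15 → p; lat ⌊0.32758/0.0416667⌋ = 7 → h.
Extended square: lon ⌊0.03601/0.00833333⌋ = 4; lat ⌊0.03591/0.00416667⌋ = 8.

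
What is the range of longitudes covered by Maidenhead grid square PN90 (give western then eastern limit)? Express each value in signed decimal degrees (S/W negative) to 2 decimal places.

Field P=15, N=13: +15·20° lon, +13·10° lat → SW at lon 120°, lat 40°.
Square 9, 0: +9·2° lon, +0·1° lat → SW at lon 138°, lat 40°.
Cell spans 2° lon × 1° lat.
west 138.00, east 140.00.

138.00, 140.00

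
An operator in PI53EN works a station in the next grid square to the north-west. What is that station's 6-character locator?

PI53do

Longitude subsquare e = 4; −1 → 3 = d.
Latitude subsquare n = 13; +1 → 14 = o.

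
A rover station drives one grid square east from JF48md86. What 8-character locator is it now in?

Longitude extended square 8; +1 → 9.
The latitude characters are unchanged.

JF48md96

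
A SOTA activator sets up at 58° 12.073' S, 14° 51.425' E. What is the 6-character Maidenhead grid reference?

JD71kt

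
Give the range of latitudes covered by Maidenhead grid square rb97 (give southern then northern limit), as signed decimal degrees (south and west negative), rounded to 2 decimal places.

-73.00, -72.00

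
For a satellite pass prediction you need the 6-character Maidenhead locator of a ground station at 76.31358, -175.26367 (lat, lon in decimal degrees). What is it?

Offset from 180°W / 90°S: lon 4.7363°, lat 166.3136°.
Field: lon ⌊4.7363/20⌋ = 0 → A; lat ⌊166.3136/10⌋ = 16 → Q.
Square: lon ⌊4.7363/2⌋ = 2; lat ⌊6.3136/1⌋ = 6.
Subsquare: lon ⌊0.7363/0.0833333⌋ = 8 → i; lat ⌊0.3136/0.0416667⌋ = 7 → h.

AQ26ih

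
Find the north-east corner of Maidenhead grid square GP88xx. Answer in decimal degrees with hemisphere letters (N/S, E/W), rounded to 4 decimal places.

69.0000° N, 42.0000° W

Field G=6, P=15: +6·20° lon, +15·10° lat → SW at lon -60°, lat 60°.
Square 8, 8: +8·2° lon, +8·1° lat → SW at lon -44°, lat 68°.
Subsquare x=23, x=23: +23·0.0833333° lon, +23·0.0416667° lat → SW at lon -42.0833°, lat 68.9583°.
Cell spans 0.0833333° lon × 0.0416667° lat. NE corner is SW corner plus one full cell.
latitude 69.0000° N, longitude 42.0000° W.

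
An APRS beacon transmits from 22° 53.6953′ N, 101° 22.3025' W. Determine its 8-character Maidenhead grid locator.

DL92hv54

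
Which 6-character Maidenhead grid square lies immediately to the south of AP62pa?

AP61px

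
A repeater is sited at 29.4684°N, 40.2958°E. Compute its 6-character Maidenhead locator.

Shift to the Maidenhead origin (180°W, 90°S): lon 220.2958, lat 119.4684.
Field (20°×10°, letters A–R): 220.2958/20 → 11 → L, 119.4684/10 → 11 → L; chars LL.
Square (2°×1°, digits 0–9): 0.2958/2 → 0, 9.4684/1 → 9; chars 09.
Subsquare (5′×2.5′, letters a–x): 0.2958/0.0833333 → 3 → d, 0.4684/0.0416667 → 11 → l; chars dl.

LL09dl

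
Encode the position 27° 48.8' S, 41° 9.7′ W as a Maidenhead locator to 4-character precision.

GG92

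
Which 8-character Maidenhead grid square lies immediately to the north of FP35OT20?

FP35ot21

Latitude extended square 0; +1 → 1.
The longitude characters are unchanged.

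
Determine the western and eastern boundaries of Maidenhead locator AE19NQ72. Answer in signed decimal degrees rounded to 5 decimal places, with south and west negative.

Field A=0, E=4: +0·20° lon, +4·10° lat → SW at lon -180°, lat -50°.
Square 1, 9: +1·2° lon, +9·1° lat → SW at lon -178°, lat -41°.
Subsquare n=13, q=16: +13·0.0833333° lon, +16·0.0416667° lat → SW at lon -176.917°, lat -40.3333°.
Extended square 7, 2: +7·0.00833333° lon, +2·0.00416667° lat → SW at lon -176.858°, lat -40.325°.
Cell spans 0.00833333° lon × 0.00416667° lat.
west -176.85833, east -176.85000.

-176.85833, -176.85000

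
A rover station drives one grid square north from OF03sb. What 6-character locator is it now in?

OF03sc

Latitude subsquare b = 1; +1 → 2 = c.
The longitude characters are unchanged.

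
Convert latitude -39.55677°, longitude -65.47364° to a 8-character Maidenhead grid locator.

FF70gk36

Shift to the Maidenhead origin (180°W, 90°S): lon 114.52636, lat 50.44323.
Field: lon ⌊114.52636/20⌋ = 5 → F; lat ⌊50.44323/10⌋ = 5 → F.
Square: lon ⌊14.52636/2⌋ = 7; lat ⌊0.44323/1⌋ = 0.
Subsquare: lon ⌊0.52636/0.0833333⌋ = 6 → g; lat ⌊0.44323/0.0416667⌋ = 10 → k.
Extended square: lon ⌊0.02636/0.00833333⌋ = 3; lat ⌊0.02656/0.00416667⌋ = 6.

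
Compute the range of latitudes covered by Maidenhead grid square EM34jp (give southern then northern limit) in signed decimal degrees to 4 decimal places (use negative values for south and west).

34.6250, 34.6667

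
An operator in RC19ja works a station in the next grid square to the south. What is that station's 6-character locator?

RC18jx

Latitude subsquare a = 0; −1 → -1, wraps to 23 = x, carry into square.
Latitude square 9; −1 → 8.
The longitude characters are unchanged.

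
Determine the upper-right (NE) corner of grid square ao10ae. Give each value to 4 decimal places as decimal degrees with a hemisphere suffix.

50.2083° N, 177.9167° W

Field A=0, O=14: +0·20° lon, +14·10° lat → SW at lon -180°, lat 50°.
Square 1, 0: +1·2° lon, +0·1° lat → SW at lon -178°, lat 50°.
Subsquare a=0, e=4: +0·0.0833333° lon, +4·0.0416667° lat → SW at lon -178°, lat 50.1667°.
Cell spans 0.0833333° lon × 0.0416667° lat. NE corner is SW corner plus one full cell.
latitude 50.2083° N, longitude 177.9167° W.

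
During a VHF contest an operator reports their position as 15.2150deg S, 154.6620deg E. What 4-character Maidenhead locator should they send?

QH74

Shift to the Maidenhead origin (180°W, 90°S): lon 334.66, lat 74.78.
Field: 334.66/20 → 16 → Q, 74.78/10 → 7 → H; chars QH.
Square: 14.66/2 → 7, 4.78/1 → 4; chars 74.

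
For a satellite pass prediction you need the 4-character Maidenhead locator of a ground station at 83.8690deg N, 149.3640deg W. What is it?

BR53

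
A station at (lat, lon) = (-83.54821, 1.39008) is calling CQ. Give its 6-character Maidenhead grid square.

JA06qk

Offset from 180°W / 90°S: lon 181.3901°, lat 6.4518°.
Field: lon ⌊181.3901/20⌋ = 9 → J; lat ⌊6.4518/10⌋ = 0 → A.
Square: lon ⌊1.3901/2⌋ = 0; lat ⌊6.4518/1⌋ = 6.
Subsquare: lon ⌊1.3901/0.0833333⌋ = 16 → q; lat ⌊0.4518/0.0416667⌋ = 10 → k.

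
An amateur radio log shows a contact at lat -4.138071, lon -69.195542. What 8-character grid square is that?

FI55ju66

Offset from 180°W / 90°S: lon 110.80446°, lat 85.86193°.
Field: 110.80446/20 → 5 → F, 85.86193/10 → 8 → I; chars FI.
Square: 10.80446/2 → 5, 5.86193/1 → 5; chars 55.
Subsquare: 0.80446/0.0833333 → 9 → j, 0.86193/0.0416667 → 20 → u; chars ju.
Extended square: 0.05446/0.00833333 → 6, 0.02860/0.00416667 → 6; chars 66.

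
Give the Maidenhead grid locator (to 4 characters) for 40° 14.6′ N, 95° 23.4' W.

Add 180° to longitude and 90° to latitude: 84.61, 130.24.
Field: lon ⌊84.61/20⌋ = 4 → E; lat ⌊130.24/10⌋ = 13 → N.
Square: lon ⌊4.61/2⌋ = 2; lat ⌊0.24/1⌋ = 0.

EN20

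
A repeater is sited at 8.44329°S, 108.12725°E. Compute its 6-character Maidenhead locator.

Offset from 180°W / 90°S: lon 288.1273°, lat 81.5567°.
Field: lon ⌊288.1273/20⌋ = 14 → O; lat ⌊81.5567/10⌋ = 8 → I.
Square: lon ⌊8.1273/2⌋ = 4; lat ⌊1.5567/1⌋ = 1.
Subsquare: lon ⌊0.1273/0.0833333⌋ = 1 → b; lat ⌊0.5567/0.0416667⌋ = 13 → n.

OI41bn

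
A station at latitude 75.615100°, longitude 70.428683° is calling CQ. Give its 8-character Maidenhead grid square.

MQ55fo17

Shift to the Maidenhead origin (180°W, 90°S): lon 250.42868, lat 165.61510.
Field (20°×10°, letters A–R): lon ⌊250.42868/20⌋ = 12 → M; lat ⌊165.61510/10⌋ = 16 → Q.
Square (2°×1°, digits 0–9): lon ⌊10.42868/2⌋ = 5; lat ⌊5.61510/1⌋ = 5.
Subsquare (5′×2.5′, letters a–x): lon ⌊0.42868/0.0833333⌋ = 5 → f; lat ⌊0.61510/0.0416667⌋ = 14 → o.
Extended square (30″×15″, digits 0–9): lon ⌊0.01202/0.00833333⌋ = 1; lat ⌊0.03177/0.00416667⌋ = 7.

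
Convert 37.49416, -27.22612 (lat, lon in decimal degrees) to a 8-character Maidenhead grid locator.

HM67jl28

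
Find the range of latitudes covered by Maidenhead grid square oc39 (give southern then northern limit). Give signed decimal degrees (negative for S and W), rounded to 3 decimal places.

-61.000, -60.000

Field O=14, C=2: +14·20° lon, +2·10° lat → SW at lon 100°, lat -70°.
Square 3, 9: +3·2° lon, +9·1° lat → SW at lon 106°, lat -61°.
Cell spans 2° lon × 1° lat.
south -61.000, north -60.000.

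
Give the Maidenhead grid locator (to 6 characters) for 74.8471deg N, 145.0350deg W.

Add 180° to longitude and 90° to latitude: 34.9650, 164.8471.
Field: lon ⌊34.9650/20⌋ = 1 → B; lat ⌊164.8471/10⌋ = 16 → Q.
Square: lon ⌊14.9650/2⌋ = 7; lat ⌊4.8471/1⌋ = 4.
Subsquare: lon ⌊0.9650/0.0833333⌋ = 11 → l; lat ⌊0.8471/0.0416667⌋ = 20 → u.

BQ74lu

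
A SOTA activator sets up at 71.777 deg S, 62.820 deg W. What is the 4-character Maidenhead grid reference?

Offset from 180°W / 90°S: lon 117.18°, lat 18.22°.
Field: lon ⌊117.18/20⌋ = 5 → F; lat ⌊18.22/10⌋ = 1 → B.
Square: lon ⌊17.18/2⌋ = 8; lat ⌊8.22/1⌋ = 8.

FB88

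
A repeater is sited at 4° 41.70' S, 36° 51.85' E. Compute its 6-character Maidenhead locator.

Shift to the Maidenhead origin (180°W, 90°S): lon 216.8642, lat 85.3050.
Field: lon ⌊216.8642/20⌋ = 10 → K; lat ⌊85.3050/10⌋ = 8 → I.
Square: lon ⌊16.8642/2⌋ = 8; lat ⌊5.3050/1⌋ = 5.
Subsquare: lon ⌊0.8642/0.0833333⌋ = 10 → k; lat ⌊0.3050/0.0416667⌋ = 7 → h.

KI85kh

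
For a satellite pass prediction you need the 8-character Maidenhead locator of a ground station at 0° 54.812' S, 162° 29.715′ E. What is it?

RI19fc90

Offset from 180°W / 90°S: lon 342.49525°, lat 89.08647°.
Field: 342.49525/20 → 17 → R, 89.08647/10 → 8 → I; chars RI.
Square: 2.49525/2 → 1, 9.08647/1 → 9; chars 19.
Subsquare: 0.49525/0.0833333 → 5 → f, 0.08647/0.0416667 → 2 → c; chars fc.
Extended square: 0.07858/0.00833333 → 9, 0.00313/0.00416667 → 0; chars 90.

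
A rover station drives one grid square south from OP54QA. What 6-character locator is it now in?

OP53qx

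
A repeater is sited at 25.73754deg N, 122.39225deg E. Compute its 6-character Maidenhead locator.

Shift to the Maidenhead origin (180°W, 90°S): lon 302.3922, lat 115.7375.
Field (20°×10°, letters A–R): lon ⌊302.3922/20⌋ = 15 → P; lat ⌊115.7375/10⌋ = 11 → L.
Square (2°×1°, digits 0–9): lon ⌊2.3922/2⌋ = 1; lat ⌊5.7375/1⌋ = 5.
Subsquare (5′×2.5′, letters a–x): lon ⌊0.3922/0.0833333⌋ = 4 → e; lat ⌊0.7375/0.0416667⌋ = 17 → r.

PL15er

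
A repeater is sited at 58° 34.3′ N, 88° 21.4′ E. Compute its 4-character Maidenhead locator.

Add 180° to longitude and 90° to latitude: 268.36, 148.57.
Field: 268.36/20 → 13 → N, 148.57/10 → 14 → O; chars NO.
Square: 8.36/2 → 4, 8.57/1 → 8; chars 48.

NO48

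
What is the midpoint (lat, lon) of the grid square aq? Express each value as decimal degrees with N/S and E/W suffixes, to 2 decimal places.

75.00° N, 170.00° W

Field A=0, Q=16: +0·20° lon, +16·10° lat → SW at lon -180°, lat 70°.
Cell spans 20° lon × 10° lat. Centre is SW corner plus half of each.
latitude 75.00° N, longitude 170.00° W.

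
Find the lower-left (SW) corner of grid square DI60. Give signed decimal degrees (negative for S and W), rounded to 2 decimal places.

-10.00, -108.00

Field D=3, I=8: +3·20° lon, +8·10° lat → SW at lon -120°, lat -10°.
Square 6, 0: +6·2° lon, +0·1° lat → SW at lon -108°, lat -10°.
latitude -10.00, longitude -108.00.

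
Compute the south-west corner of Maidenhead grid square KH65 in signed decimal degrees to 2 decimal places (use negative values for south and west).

-15.00, 32.00

Field K=10, H=7: +10·20° lon, +7·10° lat → SW at lon 20°, lat -20°.
Square 6, 5: +6·2° lon, +5·1° lat → SW at lon 32°, lat -15°.
latitude -15.00, longitude 32.00.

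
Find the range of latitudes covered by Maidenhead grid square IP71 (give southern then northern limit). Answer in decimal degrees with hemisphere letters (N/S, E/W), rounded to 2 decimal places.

Field I=8, P=15: +8·20° lon, +15·10° lat → SW at lon -20°, lat 60°.
Square 7, 1: +7·2° lon, +1·1° lat → SW at lon -6°, lat 61°.
Cell spans 2° lon × 1° lat.
south 61.00° N, north 62.00° N.

61.00° N, 62.00° N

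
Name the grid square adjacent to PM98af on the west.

PM88xf

Longitude subsquare a = 0; −1 → -1, wraps to 23 = x, carry into square.
Longitude square 9; −1 → 8.
The latitude characters are unchanged.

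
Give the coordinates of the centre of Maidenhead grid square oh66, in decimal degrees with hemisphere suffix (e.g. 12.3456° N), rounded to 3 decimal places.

13.500° S, 113.000° E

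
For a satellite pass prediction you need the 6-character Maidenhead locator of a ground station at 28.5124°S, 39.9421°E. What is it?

Offset from 180°W / 90°S: lon 219.9421°, lat 61.4876°.
Field (20°×10°, letters A–R): lon ⌊219.9421/20⌋ = 10 → K; lat ⌊61.4876/10⌋ = 6 → G.
Square (2°×1°, digits 0–9): lon ⌊19.9421/2⌋ = 9; lat ⌊1.4876/1⌋ = 1.
Subsquare (5′×2.5′, letters a–x): lon ⌊1.9421/0.0833333⌋ = 23 → x; lat ⌊0.4876/0.0416667⌋ = 11 → l.

KG91xl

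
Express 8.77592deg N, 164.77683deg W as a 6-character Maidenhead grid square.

Add 180° to longitude and 90° to latitude: 15.2232, 98.7759.
Field: lon ⌊15.2232/20⌋ = 0 → A; lat ⌊98.7759/10⌋ = 9 → J.
Square: lon ⌊15.2232/2⌋ = 7; lat ⌊8.7759/1⌋ = 8.
Subsquare: lon ⌊1.2232/0.0833333⌋ = 14 → o; lat ⌊0.7759/0.0416667⌋ = 18 → s.

AJ78os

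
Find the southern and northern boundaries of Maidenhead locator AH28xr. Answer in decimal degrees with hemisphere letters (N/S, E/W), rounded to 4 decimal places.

Field A=0, H=7: +0·20° lon, +7·10° lat → SW at lon -180°, lat -20°.
Square 2, 8: +2·2° lon, +8·1° lat → SW at lon -176°, lat -12°.
Subsquare x=23, r=17: +23·0.0833333° lon, +17·0.0416667° lat → SW at lon -174.083°, lat -11.2917°.
Cell spans 0.0833333° lon × 0.0416667° lat.
south 11.2917° S, north 11.2500° S.

11.2917° S, 11.2500° S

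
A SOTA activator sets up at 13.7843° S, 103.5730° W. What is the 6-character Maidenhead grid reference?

DH86ff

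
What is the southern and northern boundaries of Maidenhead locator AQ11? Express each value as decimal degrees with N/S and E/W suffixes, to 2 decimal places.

71.00° N, 72.00° N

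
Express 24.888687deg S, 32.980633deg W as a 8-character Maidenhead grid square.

Offset from 180°W / 90°S: lon 147.01937°, lat 65.11131°.
Field: lon ⌊147.01937/20⌋ = 7 → H; lat ⌊65.11131/10⌋ = 6 → G.
Square: lon ⌊7.01937/2⌋ = 3; lat ⌊5.11131/1⌋ = 5.
Subsquare: lon ⌊1.01937/0.0833333⌋ = 12 → m; lat ⌊0.11131/0.0416667⌋ = 2 → c.
Extended square: lon ⌊0.01937/0.00833333⌋ = 2; lat ⌊0.02798/0.00416667⌋ = 6.

HG35mc26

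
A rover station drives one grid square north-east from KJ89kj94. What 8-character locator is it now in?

Longitude extended square 9; +1 → 10, wraps to 0, carry into subsquare.
Longitude subsquare k = 10; +1 → 11 = l.
Latitude extended square 4; +1 → 5.

KJ89lj05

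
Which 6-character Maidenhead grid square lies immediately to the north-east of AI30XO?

AI40ap

Longitude subsquare x = 23; +1 → 24, wraps to 0 = a, carry into square.
Longitude square 3; +1 → 4.
Latitude subsquare o = 14; +1 → 15 = p.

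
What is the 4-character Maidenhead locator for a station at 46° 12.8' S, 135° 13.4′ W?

Offset from 180°W / 90°S: lon 44.78°, lat 43.79°.
Field: lon ⌊44.78/20⌋ = 2 → C; lat ⌊43.79/10⌋ = 4 → E.
Square: lon ⌊4.78/2⌋ = 2; lat ⌊3.79/1⌋ = 3.

CE23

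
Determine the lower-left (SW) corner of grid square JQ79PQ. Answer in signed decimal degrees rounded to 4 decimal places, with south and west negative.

79.6667, 15.2500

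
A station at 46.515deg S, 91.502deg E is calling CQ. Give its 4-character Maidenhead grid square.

Shift to the Maidenhead origin (180°W, 90°S): lon 271.50, lat 43.48.
Field: lon ⌊271.50/20⌋ = 13 → N; lat ⌊43.48/10⌋ = 4 → E.
Square: lon ⌊11.50/2⌋ = 5; lat ⌊3.48/1⌋ = 3.

NE53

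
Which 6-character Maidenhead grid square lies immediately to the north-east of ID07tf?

Longitude subsquare t = 19; +1 → 20 = u.
Latitude subsquare f = 5; +1 → 6 = g.

ID07ug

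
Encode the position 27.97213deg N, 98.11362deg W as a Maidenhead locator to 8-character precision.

EL07wx63

Offset from 180°W / 90°S: lon 81.88638°, lat 117.97213°.
Field: lon ⌊81.88638/20⌋ = 4 → E; lat ⌊117.97213/10⌋ = 11 → L.
Square: lon ⌊1.88638/2⌋ = 0; lat ⌊7.97213/1⌋ = 7.
Subsquare: lon ⌊1.88638/0.0833333⌋ = 22 → w; lat ⌊0.97213/0.0416667⌋ = 23 → x.
Extended square: lon ⌊0.05305/0.00833333⌋ = 6; lat ⌊0.01380/0.00416667⌋ = 3.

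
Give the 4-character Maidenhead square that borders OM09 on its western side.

NM99

Longitude square 0; −1 → -1, wraps to 9, carry into field.
Longitude field O = 14; −1 → 13 = N.
The latitude characters are unchanged.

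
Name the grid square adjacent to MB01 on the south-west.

Longitude square 0; −1 → -1, wraps to 9, carry into field.
Longitude field M = 12; −1 → 11 = L.
Latitude square 1; −1 → 0.

LB90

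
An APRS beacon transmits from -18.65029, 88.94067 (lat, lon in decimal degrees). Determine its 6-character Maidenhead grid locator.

Shift to the Maidenhead origin (180°W, 90°S): lon 268.9407, lat 71.3497.
Field (20°×10°, letters A–R): 268.9407/20 → 13 → N, 71.3497/10 → 7 → H; chars NH.
Square (2°×1°, digits 0–9): 8.9407/2 → 4, 1.3497/1 → 1; chars 41.
Subsquare (5′×2.5′, letters a–x): 0.9407/0.0833333 → 11 → l, 0.3497/0.0416667 → 8 → i; chars li.

NH41li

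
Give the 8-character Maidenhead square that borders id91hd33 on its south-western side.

ID91hd22

Longitude extended square 3; −1 → 2.
Latitude extended square 3; −1 → 2.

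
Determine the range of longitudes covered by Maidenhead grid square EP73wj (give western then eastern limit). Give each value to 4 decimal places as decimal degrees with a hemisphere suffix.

Field E=4, P=15: +4·20° lon, +15·10° lat → SW at lon -100°, lat 60°.
Square 7, 3: +7·2° lon, +3·1° lat → SW at lon -86°, lat 63°.
Subsquare w=22, j=9: +22·0.0833333° lon, +9·0.0416667° lat → SW at lon -84.1667°, lat 63.375°.
Cell spans 0.0833333° lon × 0.0416667° lat.
west 84.1667° W, east 84.0833° W.

84.1667° W, 84.0833° W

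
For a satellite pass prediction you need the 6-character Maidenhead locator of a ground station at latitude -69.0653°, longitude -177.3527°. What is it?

Offset from 180°W / 90°S: lon 2.6473°, lat 20.9347°.
Field: lon ⌊2.6473/20⌋ = 0 → A; lat ⌊20.9347/10⌋ = 2 → C.
Square: lon ⌊2.6473/2⌋ = 1; lat ⌊0.9347/1⌋ = 0.
Subsquare: lon ⌊0.6473/0.0833333⌋ = 7 → h; lat ⌊0.9347/0.0416667⌋ = 22 → w.

AC10hw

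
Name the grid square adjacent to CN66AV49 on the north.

CN66aw40

Latitude extended square 9; +1 → 10, wraps to 0, carry into subsquare.
Latitude subsquare v = 21; +1 → 22 = w.
The longitude characters are unchanged.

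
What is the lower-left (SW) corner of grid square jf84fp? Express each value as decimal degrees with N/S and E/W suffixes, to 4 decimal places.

35.3750° S, 16.4167° E

Field J=9, F=5: +9·20° lon, +5·10° lat → SW at lon 0°, lat -40°.
Square 8, 4: +8·2° lon, +4·1° lat → SW at lon 16°, lat -36°.
Subsquare f=5, p=15: +5·0.0833333° lon, +15·0.0416667° lat → SW at lon 16.4167°, lat -35.375°.
latitude 35.3750° S, longitude 16.4167° E.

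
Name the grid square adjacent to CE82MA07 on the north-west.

Longitude extended square 0; −1 → -1, wraps to 9, carry into subsquare.
Longitude subsquare m = 12; −1 → 11 = l.
Latitude extended square 7; +1 → 8.

CE82la98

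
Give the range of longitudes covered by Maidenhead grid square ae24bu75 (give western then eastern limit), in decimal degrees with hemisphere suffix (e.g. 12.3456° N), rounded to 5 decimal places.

175.85833° W, 175.85000° W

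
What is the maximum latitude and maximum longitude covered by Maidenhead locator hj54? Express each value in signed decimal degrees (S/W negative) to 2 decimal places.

5.00, -28.00

Field H=7, J=9: +7·20° lon, +9·10° lat → SW at lon -40°, lat 0°.
Square 5, 4: +5·2° lon, +4·1° lat → SW at lon -30°, lat 4°.
Cell spans 2° lon × 1° lat. NE corner is SW corner plus one full cell.
latitude 5.00, longitude -28.00.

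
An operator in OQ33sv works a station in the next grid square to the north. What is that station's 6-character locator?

OQ33sw

Latitude subsquare v = 21; +1 → 22 = w.
The longitude characters are unchanged.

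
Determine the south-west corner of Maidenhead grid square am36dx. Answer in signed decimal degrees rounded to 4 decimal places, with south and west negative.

36.9583, -173.7500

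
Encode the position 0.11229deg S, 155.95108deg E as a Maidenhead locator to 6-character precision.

QI79xv

Add 180° to longitude and 90° to latitude: 335.9511, 89.8877.
Field: 335.9511/20 → 16 → Q, 89.8877/10 → 8 → I; chars QI.
Square: 15.9511/2 → 7, 9.8877/1 → 9; chars 79.
Subsquare: 1.9511/0.0833333 → 23 → x, 0.8877/0.0416667 → 21 → v; chars xv.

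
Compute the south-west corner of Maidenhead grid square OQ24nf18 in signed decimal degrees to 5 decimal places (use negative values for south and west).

74.24167, 105.09167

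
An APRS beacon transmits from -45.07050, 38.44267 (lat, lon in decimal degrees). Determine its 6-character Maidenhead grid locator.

Offset from 180°W / 90°S: lon 218.4427°, lat 44.9295°.
Field: lon ⌊218.4427/20⌋ = 10 → K; lat ⌊44.9295/10⌋ = 4 → E.
Square: lon ⌊18.4427/2⌋ = 9; lat ⌊4.9295/1⌋ = 4.
Subsquare: lon ⌊0.4427/0.0833333⌋ = 5 → f; lat ⌊0.9295/0.0416667⌋ = 22 → w.

KE94fw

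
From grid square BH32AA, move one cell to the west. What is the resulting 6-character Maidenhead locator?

BH22xa

Longitude subsquare a = 0; −1 → -1, wraps to 23 = x, carry into square.
Longitude square 3; −1 → 2.
The latitude characters are unchanged.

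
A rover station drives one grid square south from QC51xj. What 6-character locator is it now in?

QC51xi

Latitude subsquare j = 9; −1 → 8 = i.
The longitude characters are unchanged.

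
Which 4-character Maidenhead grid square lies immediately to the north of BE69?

BF60

Latitude square 9; +1 → 10, wraps to 0, carry into field.
Latitude field E = 4; +1 → 5 = F.
The longitude characters are unchanged.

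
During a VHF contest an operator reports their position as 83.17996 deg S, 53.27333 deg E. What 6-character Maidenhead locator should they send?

Add 180° to longitude and 90° to latitude: 233.2733, 6.8200.
Field: 233.2733/20 → 11 → L, 6.8200/10 → 0 → A; chars LA.
Square: 13.2733/2 → 6, 6.8200/1 → 6; chars 66.
Subsquare: 1.2733/0.0833333 → 15 → p, 0.8200/0.0416667 → 19 → t; chars pt.

LA66pt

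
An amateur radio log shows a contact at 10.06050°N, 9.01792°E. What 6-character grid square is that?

Shift to the Maidenhead origin (180°W, 90°S): lon 189.0179, lat 100.0605.
Field: lon ⌊189.0179/20⌋ = 9 → J; lat ⌊100.0605/10⌋ = 10 → K.
Square: lon ⌊9.0179/2⌋ = 4; lat ⌊0.0605/1⌋ = 0.
Subsquare: lon ⌊1.0179/0.0833333⌋ = 12 → m; lat ⌊0.0605/0.0416667⌋ = 1 → b.

JK40mb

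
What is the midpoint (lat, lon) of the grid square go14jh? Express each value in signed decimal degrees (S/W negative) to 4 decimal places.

Field G=6, O=14: +6·20° lon, +14·10° lat → SW at lon -60°, lat 50°.
Square 1, 4: +1·2° lon, +4·1° lat → SW at lon -58°, lat 54°.
Subsquare j=9, h=7: +9·0.0833333° lon, +7·0.0416667° lat → SW at lon -57.25°, lat 54.2917°.
Cell spans 0.0833333° lon × 0.0416667° lat. Centre is SW corner plus half of each.
latitude 54.3125, longitude -57.2083.

54.3125, -57.2083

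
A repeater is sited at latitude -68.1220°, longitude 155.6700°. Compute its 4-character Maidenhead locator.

Add 180° to longitude and 90° to latitude: 335.67, 21.88.
Field: lon ⌊335.67/20⌋ = 16 → Q; lat ⌊21.88/10⌋ = 2 → C.
Square: lon ⌊15.67/2⌋ = 7; lat ⌊1.88/1⌋ = 1.

QC71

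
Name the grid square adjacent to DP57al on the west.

Longitude subsquare a = 0; −1 → -1, wraps to 23 = x, carry into square.
Longitude square 5; −1 → 4.
The latitude characters are unchanged.

DP47xl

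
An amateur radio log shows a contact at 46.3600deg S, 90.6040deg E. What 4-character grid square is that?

Offset from 180°W / 90°S: lon 270.60°, lat 43.64°.
Field: lon ⌊270.60/20⌋ = 13 → N; lat ⌊43.64/10⌋ = 4 → E.
Square: lon ⌊10.60/2⌋ = 5; lat ⌊3.64/1⌋ = 3.

NE53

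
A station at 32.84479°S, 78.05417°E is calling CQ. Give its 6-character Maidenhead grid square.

Offset from 180°W / 90°S: lon 258.0542°, lat 57.1552°.
Field: lon ⌊258.0542/20⌋ = 12 → M; lat ⌊57.1552/10⌋ = 5 → F.
Square: lon ⌊18.0542/2⌋ = 9; lat ⌊7.1552/1⌋ = 7.
Subsquare: lon ⌊0.0542/0.0833333⌋ = 0 → a; lat ⌊0.1552/0.0416667⌋ = 3 → d.

MF97ad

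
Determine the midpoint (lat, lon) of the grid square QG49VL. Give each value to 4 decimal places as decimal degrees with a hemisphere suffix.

20.5208° S, 149.7917° E

Field Q=16, G=6: +16·20° lon, +6·10° lat → SW at lon 140°, lat -30°.
Square 4, 9: +4·2° lon, +9·1° lat → SW at lon 148°, lat -21°.
Subsquare v=21, l=11: +21·0.0833333° lon, +11·0.0416667° lat → SW at lon 149.75°, lat -20.5417°.
Cell spans 0.0833333° lon × 0.0416667° lat. Centre is SW corner plus half of each.
latitude 20.5208° S, longitude 149.7917° E.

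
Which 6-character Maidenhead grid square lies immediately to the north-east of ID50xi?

ID60aj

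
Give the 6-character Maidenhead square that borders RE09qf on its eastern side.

RE09rf

Longitude subsquare q = 16; +1 → 17 = r.
The latitude characters are unchanged.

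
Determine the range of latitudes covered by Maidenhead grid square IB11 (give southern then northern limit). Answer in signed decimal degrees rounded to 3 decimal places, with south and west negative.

-79.000, -78.000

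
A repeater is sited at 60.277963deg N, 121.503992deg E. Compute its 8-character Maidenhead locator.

Shift to the Maidenhead origin (180°W, 90°S): lon 301.50399, lat 150.27796.
Field (20°×10°, letters A–R): 301.50399/20 → 15 → P, 150.27796/10 → 15 → P; chars PP.
Square (2°×1°, digits 0–9): 1.50399/2 → 0, 0.27796/1 → 0; chars 00.
Subsquare (5′×2.5′, letters a–x): 1.50399/0.0833333 → 18 → s, 0.27796/0.0416667 → 6 → g; chars sg.
Extended square (30″×15″, digits 0–9): 0.00399/0.00833333 → 0, 0.02796/0.00416667 → 6; chars 06.

PP00sg06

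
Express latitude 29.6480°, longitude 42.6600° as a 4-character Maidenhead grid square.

Add 180° to longitude and 90° to latitude: 222.66, 119.65.
Field (20°×10°, letters A–R): 222.66/20 → 11 → L, 119.65/10 → 11 → L; chars LL.
Square (2°×1°, digits 0–9): 2.66/2 → 1, 9.65/1 → 9; chars 19.

LL19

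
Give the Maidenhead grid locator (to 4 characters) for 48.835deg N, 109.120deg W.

Offset from 180°W / 90°S: lon 70.88°, lat 138.84°.
Field: lon ⌊70.88/20⌋ = 3 → D; lat ⌊138.84/10⌋ = 13 → N.
Square: lon ⌊10.88/2⌋ = 5; lat ⌊8.84/1⌋ = 8.

DN58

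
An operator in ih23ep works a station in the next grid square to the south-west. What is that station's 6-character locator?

IH23do

Longitude subsquare e = 4; −1 → 3 = d.
Latitude subsquare p = 15; −1 → 14 = o.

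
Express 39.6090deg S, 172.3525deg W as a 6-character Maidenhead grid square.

Offset from 180°W / 90°S: lon 7.6475°, lat 50.3910°.
Field: lon ⌊7.6475/20⌋ = 0 → A; lat ⌊50.3910/10⌋ = 5 → F.
Square: lon ⌊7.6475/2⌋ = 3; lat ⌊0.3910/1⌋ = 0.
Subsquare: lon ⌊1.6475/0.0833333⌋ = 19 → t; lat ⌊0.3910/0.0416667⌋ = 9 → j.

AF30tj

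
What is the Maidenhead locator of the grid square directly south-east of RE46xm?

RE56al

Longitude subsquare x = 23; +1 → 24, wraps to 0 = a, carry into square.
Longitude square 4; +1 → 5.
Latitude subsquare m = 12; −1 → 11 = l.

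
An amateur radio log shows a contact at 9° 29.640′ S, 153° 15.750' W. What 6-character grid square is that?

BI30im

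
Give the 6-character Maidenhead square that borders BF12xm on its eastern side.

BF22am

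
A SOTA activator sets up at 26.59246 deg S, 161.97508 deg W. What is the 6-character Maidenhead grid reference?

Offset from 180°W / 90°S: lon 18.0249°, lat 63.4075°.
Field: 18.0249/20 → 0 → A, 63.4075/10 → 6 → G; chars AG.
Square: 18.0249/2 → 9, 3.4075/1 → 3; chars 93.
Subsquare: 0.0249/0.0833333 → 0 → a, 0.4075/0.0416667 → 9 → j; chars aj.

AG93aj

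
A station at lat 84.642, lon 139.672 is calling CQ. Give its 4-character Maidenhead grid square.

Shift to the Maidenhead origin (180°W, 90°S): lon 319.67, lat 174.64.
Field: 319.67/20 → 15 → P, 174.64/10 → 17 → R; chars PR.
Square: 19.67/2 → 9, 4.64/1 → 4; chars 94.

PR94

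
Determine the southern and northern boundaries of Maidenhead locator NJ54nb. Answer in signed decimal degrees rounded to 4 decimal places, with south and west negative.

4.0417, 4.0833

Field N=13, J=9: +13·20° lon, +9·10° lat → SW at lon 80°, lat 0°.
Square 5, 4: +5·2° lon, +4·1° lat → SW at lon 90°, lat 4°.
Subsquare n=13, b=1: +13·0.0833333° lon, +1·0.0416667° lat → SW at lon 91.0833°, lat 4.04167°.
Cell spans 0.0833333° lon × 0.0416667° lat.
south 4.0417, north 4.0833.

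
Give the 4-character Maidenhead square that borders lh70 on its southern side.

Latitude square 0; −1 → -1, wraps to 9, carry into field.
Latitude field H = 7; −1 → 6 = G.
The longitude characters are unchanged.

LG79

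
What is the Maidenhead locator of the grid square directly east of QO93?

RO03

Longitude square 9; +1 → 10, wraps to 0, carry into field.
Longitude field Q = 16; +1 → 17 = R.
The latitude characters are unchanged.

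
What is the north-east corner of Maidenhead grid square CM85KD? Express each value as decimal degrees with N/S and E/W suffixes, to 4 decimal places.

Field C=2, M=12: +2·20° lon, +12·10° lat → SW at lon -140°, lat 30°.
Square 8, 5: +8·2° lon, +5·1° lat → SW at lon -124°, lat 35°.
Subsquare k=10, d=3: +10·0.0833333° lon, +3·0.0416667° lat → SW at lon -123.167°, lat 35.125°.
Cell spans 0.0833333° lon × 0.0416667° lat. NE corner is SW corner plus one full cell.
latitude 35.1667° N, longitude 123.0833° W.

35.1667° N, 123.0833° W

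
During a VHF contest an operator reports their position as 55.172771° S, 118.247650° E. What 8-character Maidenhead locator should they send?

Shift to the Maidenhead origin (180°W, 90°S): lon 298.24765, lat 34.82723.
Field: 298.24765/20 → 14 → O, 34.82723/10 → 3 → D; chars OD.
Square: 18.24765/2 → 9, 4.82723/1 → 4; chars 94.
Subsquare: 0.24765/0.0833333 → 2 → c, 0.82723/0.0416667 → 19 → t; chars ct.
Extended square: 0.08098/0.00833333 → 9, 0.03556/0.00416667 → 8; chars 98.

OD94ct98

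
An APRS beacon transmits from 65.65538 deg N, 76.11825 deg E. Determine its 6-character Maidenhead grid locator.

Offset from 180°W / 90°S: lon 256.1182°, lat 155.6554°.
Field (20°×10°, letters A–R): 256.1182/20 → 12 → M, 155.6554/10 → 15 → P; chars MP.
Square (2°×1°, digits 0–9): 16.1182/2 → 8, 5.6554/1 → 5; chars 85.
Subsquare (5′×2.5′, letters a–x): 0.1182/0.0833333 → 1 → b, 0.6554/0.0416667 → 15 → p; chars bp.

MP85bp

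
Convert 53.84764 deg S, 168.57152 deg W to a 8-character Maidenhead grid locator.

AD56rd16

Offset from 180°W / 90°S: lon 11.42848°, lat 36.15236°.
Field (20°×10°, letters A–R): lon ⌊11.42848/20⌋ = 0 → A; lat ⌊36.15236/10⌋ = 3 → D.
Square (2°×1°, digits 0–9): lon ⌊11.42848/2⌋ = 5; lat ⌊6.15236/1⌋ = 6.
Subsquare (5′×2.5′, letters a–x): lon ⌊1.42848/0.0833333⌋ = 17 → r; lat ⌊0.15236/0.0416667⌋ = 3 → d.
Extended square (30″×15″, digits 0–9): lon ⌊0.01181/0.00833333⌋ = 1; lat ⌊0.02736/0.00416667⌋ = 6.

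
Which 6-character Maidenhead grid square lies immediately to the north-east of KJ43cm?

Longitude subsquare c = 2; +1 → 3 = d.
Latitude subsquare m = 12; +1 → 13 = n.

KJ43dn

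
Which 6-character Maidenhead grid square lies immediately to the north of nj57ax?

Latitude subsquare x = 23; +1 → 24, wraps to 0 = a, carry into square.
Latitude square 7; +1 → 8.
The longitude characters are unchanged.

NJ58aa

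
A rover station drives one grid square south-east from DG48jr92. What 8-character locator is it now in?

DG48kr01

Longitude extended square 9; +1 → 10, wraps to 0, carry into subsquare.
Longitude subsquare j = 9; +1 → 10 = k.
Latitude extended square 2; −1 → 1.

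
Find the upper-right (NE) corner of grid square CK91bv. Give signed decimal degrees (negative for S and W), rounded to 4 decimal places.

11.9167, -121.8333

Field C=2, K=10: +2·20° lon, +10·10° lat → SW at lon -140°, lat 10°.
Square 9, 1: +9·2° lon, +1·1° lat → SW at lon -122°, lat 11°.
Subsquare b=1, v=21: +1·0.0833333° lon, +21·0.0416667° lat → SW at lon -121.917°, lat 11.875°.
Cell spans 0.0833333° lon × 0.0416667° lat. NE corner is SW corner plus one full cell.
latitude 11.9167, longitude -121.8333.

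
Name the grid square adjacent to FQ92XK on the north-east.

GQ02al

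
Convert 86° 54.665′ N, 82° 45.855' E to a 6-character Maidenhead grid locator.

NR16jv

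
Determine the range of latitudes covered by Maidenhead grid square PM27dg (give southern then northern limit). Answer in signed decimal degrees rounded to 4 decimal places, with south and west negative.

37.2500, 37.2917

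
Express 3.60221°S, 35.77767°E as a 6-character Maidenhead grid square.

KI76vj

Add 180° to longitude and 90° to latitude: 215.7777, 86.3978.
Field: 215.7777/20 → 10 → K, 86.3978/10 → 8 → I; chars KI.
Square: 15.7777/2 → 7, 6.3978/1 → 6; chars 76.
Subsquare: 1.7777/0.0833333 → 21 → v, 0.3978/0.0416667 → 9 → j; chars vj.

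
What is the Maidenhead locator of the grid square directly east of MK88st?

Longitude subsquare s = 18; +1 → 19 = t.
The latitude characters are unchanged.

MK88tt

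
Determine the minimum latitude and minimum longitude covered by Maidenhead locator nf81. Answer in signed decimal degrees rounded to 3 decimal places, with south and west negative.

Field N=13, F=5: +13·20° lon, +5·10° lat → SW at lon 80°, lat -40°.
Square 8, 1: +8·2° lon, +1·1° lat → SW at lon 96°, lat -39°.
latitude -39.000, longitude 96.000.

-39.000, 96.000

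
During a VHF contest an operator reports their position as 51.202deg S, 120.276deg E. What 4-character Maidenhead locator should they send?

Shift to the Maidenhead origin (180°W, 90°S): lon 300.28, lat 38.80.
Field: lon ⌊300.28/20⌋ = 15 → P; lat ⌊38.80/10⌋ = 3 → D.
Square: lon ⌊0.28/2⌋ = 0; lat ⌊8.80/1⌋ = 8.

PD08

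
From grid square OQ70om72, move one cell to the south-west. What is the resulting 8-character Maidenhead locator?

Longitude extended square 7; −1 → 6.
Latitude extended square 2; −1 → 1.

OQ70om61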